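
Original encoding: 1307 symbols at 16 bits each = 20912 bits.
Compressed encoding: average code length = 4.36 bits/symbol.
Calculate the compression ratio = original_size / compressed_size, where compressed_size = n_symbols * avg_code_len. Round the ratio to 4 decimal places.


original_size = n_symbols * orig_bits = 1307 * 16 = 20912 bits
compressed_size = n_symbols * avg_code_len = 1307 * 4.36 = 5698.52 bits
ratio = original_size / compressed_size = 20912 / 5698.52 = 3.6697

Compression ratio = 3.6697


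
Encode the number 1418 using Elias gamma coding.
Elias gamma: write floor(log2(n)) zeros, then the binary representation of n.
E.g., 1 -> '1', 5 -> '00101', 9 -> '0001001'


num_bits = floor(log2(1418)) + 1 = 11
leading_zeros = num_bits - 1 = 10
binary(1418) = 10110001010

Elias gamma(1418) = '0000000000' + '10110001010' = 000000000010110001010 (21 bits)


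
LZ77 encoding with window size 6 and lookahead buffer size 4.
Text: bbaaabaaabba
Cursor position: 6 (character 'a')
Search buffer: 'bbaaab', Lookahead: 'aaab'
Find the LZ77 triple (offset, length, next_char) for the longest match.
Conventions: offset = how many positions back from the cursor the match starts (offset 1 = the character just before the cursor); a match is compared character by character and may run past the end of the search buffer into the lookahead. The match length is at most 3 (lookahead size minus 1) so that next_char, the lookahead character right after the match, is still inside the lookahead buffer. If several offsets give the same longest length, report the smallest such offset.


Try each offset into the search buffer:
  offset=1 (pos 5, char 'b'): match length 0
  offset=2 (pos 4, char 'a'): match length 1
  offset=3 (pos 3, char 'a'): match length 2
  offset=4 (pos 2, char 'a'): match length 3
  offset=5 (pos 1, char 'b'): match length 0
  offset=6 (pos 0, char 'b'): match length 0
Longest match has length 3 at offset 4.
next_char = character at position 6 + 3 = 9 -> 'b'

Best match: offset=4, length=3 (matching 'aaa' starting at position 2)
LZ77 triple: (4, 3, 'b')


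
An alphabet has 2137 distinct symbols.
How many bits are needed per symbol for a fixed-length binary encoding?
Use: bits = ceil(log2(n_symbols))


log2(2137) = 11.0614
Bracket: 2^11 = 2048 < 2137 <= 2^12 = 4096
So ceil(log2(2137)) = 12

bits = ceil(log2(2137)) = ceil(11.0614) = 12 bits


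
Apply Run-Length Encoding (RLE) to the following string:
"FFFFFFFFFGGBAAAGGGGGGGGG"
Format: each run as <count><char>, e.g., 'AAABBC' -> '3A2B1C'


Scanning runs left to right:
  i=0: run of 'F' x 9 -> '9F'
  i=9: run of 'G' x 2 -> '2G'
  i=11: run of 'B' x 1 -> '1B'
  i=12: run of 'A' x 3 -> '3A'
  i=15: run of 'G' x 9 -> '9G'

RLE = 9F2G1B3A9G


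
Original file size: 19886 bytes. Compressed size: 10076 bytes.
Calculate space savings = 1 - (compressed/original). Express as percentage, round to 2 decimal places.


ratio = compressed/original = 10076/19886 = 0.506688
savings = 1 - ratio = 1 - 0.506688 = 0.493312
as a percentage: 0.493312 * 100 = 49.33%

Space savings = 1 - 10076/19886 = 49.33%


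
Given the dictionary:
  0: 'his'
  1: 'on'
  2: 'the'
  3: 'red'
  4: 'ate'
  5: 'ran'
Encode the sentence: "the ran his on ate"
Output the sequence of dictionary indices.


Look up each word in the dictionary:
  'the' -> 2
  'ran' -> 5
  'his' -> 0
  'on' -> 1
  'ate' -> 4

Encoded: [2, 5, 0, 1, 4]


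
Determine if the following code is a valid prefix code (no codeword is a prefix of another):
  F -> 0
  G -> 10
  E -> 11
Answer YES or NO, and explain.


Checking each pair (does one codeword prefix another?):
  F='0' vs G='10': no prefix
  F='0' vs E='11': no prefix
  G='10' vs F='0': no prefix
  G='10' vs E='11': no prefix
  E='11' vs F='0': no prefix
  E='11' vs G='10': no prefix
No violation found over all pairs.

YES -- this is a valid prefix code. No codeword is a prefix of any other codeword.


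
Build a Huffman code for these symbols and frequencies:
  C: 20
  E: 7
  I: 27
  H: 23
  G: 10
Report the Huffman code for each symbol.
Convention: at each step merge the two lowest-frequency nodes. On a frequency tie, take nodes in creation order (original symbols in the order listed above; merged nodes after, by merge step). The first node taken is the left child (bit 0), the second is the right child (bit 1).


Huffman tree construction:
Step 1: Merge E(7) + G(10) = 17
Step 2: Merge (E+G)(17) + C(20) = 37
Step 3: Merge H(23) + I(27) = 50
Step 4: Merge ((E+G)+C)(37) + (H+I)(50) = 87
Read each symbol's code off the tree from the root (left child = 0, right child = 1).

Codes:
  C: 01 (length 2)
  E: 000 (length 3)
  I: 11 (length 2)
  H: 10 (length 2)
  G: 001 (length 3)
Average code length: 191/87 = 2.1954 bits/symbol


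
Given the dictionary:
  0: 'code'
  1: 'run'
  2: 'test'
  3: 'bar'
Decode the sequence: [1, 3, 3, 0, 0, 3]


Look up each index in the dictionary:
  1 -> 'run'
  3 -> 'bar'
  3 -> 'bar'
  0 -> 'code'
  0 -> 'code'
  3 -> 'bar'

Decoded: "run bar bar code code bar"


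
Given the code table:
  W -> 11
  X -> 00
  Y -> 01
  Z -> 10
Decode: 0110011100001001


Decoding:
01 -> Y
10 -> Z
01 -> Y
11 -> W
00 -> X
00 -> X
10 -> Z
01 -> Y


Result: YZYWXXZY


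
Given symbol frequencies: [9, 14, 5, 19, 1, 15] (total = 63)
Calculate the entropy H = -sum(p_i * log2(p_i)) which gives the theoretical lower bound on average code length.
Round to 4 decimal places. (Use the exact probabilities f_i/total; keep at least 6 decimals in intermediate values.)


Per-symbol terms -p_i * log2(p_i) with p_i = f_i/63:
  p = 9/63 = 0.142857: log2(p) = -2.807355, -p*log2(p) = 0.401051
  p = 14/63 = 0.222222: log2(p) = -2.169925, -p*log2(p) = 0.482206
  p = 5/63 = 0.079365: log2(p) = -3.655352, -p*log2(p) = 0.290107
  p = 19/63 = 0.301587: log2(p) = -1.729352, -p*log2(p) = 0.521551
  p = 1/63 = 0.015873: log2(p) = -5.977280, -p*log2(p) = 0.094877
  p = 15/63 = 0.238095: log2(p) = -2.070389, -p*log2(p) = 0.492950
H = 0.401051 + 0.482206 + 0.290107 + 0.521551 + 0.094877 + 0.492950 = 2.282742

H = 2.2827 bits/symbol


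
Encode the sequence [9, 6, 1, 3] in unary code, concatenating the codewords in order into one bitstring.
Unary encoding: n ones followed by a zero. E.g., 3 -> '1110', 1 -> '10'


Encode each number as n ones followed by a terminating 0:
  9 -> 1111111110 (10 bits)
  6 -> 1111110 (7 bits)
  1 -> 10 (2 bits)
  3 -> 1110 (4 bits)
Total length = 10 + 7 + 2 + 4 = 23 bits.

Unary([9, 6, 1, 3]) = 11111111101111110101110 (23 bits)


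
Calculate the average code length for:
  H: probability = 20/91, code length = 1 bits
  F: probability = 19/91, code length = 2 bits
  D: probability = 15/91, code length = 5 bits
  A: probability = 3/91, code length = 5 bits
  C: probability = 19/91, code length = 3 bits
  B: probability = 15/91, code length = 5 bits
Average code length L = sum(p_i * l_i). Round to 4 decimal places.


Weighted contributions p_i * l_i:
  H: (20/91) * 1 = 20/91
  F: (19/91) * 2 = 38/91
  D: (15/91) * 5 = 75/91
  A: (3/91) * 5 = 15/91
  C: (19/91) * 3 = 57/91
  B: (15/91) * 5 = 75/91
Sum = (20 + 38 + 75 + 15 + 57 + 75)/91 = 280/91

L = 280/91 = 3.0769 bits/symbol


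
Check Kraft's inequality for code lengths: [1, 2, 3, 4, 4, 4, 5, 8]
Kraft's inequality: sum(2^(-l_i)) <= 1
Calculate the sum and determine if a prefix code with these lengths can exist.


Sum = 2^(-1) + 2^(-2) + 2^(-3) + 2^(-4) + 2^(-4) + 2^(-4) + 2^(-5) + 2^(-8)
    = 0.5 + 0.25 + 0.125 + 0.0625 + 0.0625 + 0.0625 + 0.03125 + 0.00390625
    = 281/256 = 1.09765625
Since 1.09765625 > 1, Kraft's inequality is NOT satisfied.
A prefix code with these lengths CANNOT exist.

Kraft sum = 1.09765625. Not satisfied.


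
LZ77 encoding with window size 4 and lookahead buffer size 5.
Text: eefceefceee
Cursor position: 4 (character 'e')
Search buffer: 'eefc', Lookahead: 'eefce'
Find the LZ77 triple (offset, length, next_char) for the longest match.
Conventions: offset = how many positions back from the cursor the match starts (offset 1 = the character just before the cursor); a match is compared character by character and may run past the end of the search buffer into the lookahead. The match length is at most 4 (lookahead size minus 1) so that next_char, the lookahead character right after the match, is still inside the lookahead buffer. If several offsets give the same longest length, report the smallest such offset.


Try each offset into the search buffer:
  offset=1 (pos 3, char 'c'): match length 0
  offset=2 (pos 2, char 'f'): match length 0
  offset=3 (pos 1, char 'e'): match length 1
  offset=4 (pos 0, char 'e'): match length 4
Longest match has length 4 at offset 4.
next_char = character at position 4 + 4 = 8 -> 'e'

Best match: offset=4, length=4 (matching 'eefc' starting at position 0)
LZ77 triple: (4, 4, 'e')


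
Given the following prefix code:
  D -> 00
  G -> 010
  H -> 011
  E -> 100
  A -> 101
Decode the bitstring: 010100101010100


Decoding step by step:
Bits 010 -> G
Bits 100 -> E
Bits 101 -> A
Bits 010 -> G
Bits 100 -> E


Decoded message: GEAGE


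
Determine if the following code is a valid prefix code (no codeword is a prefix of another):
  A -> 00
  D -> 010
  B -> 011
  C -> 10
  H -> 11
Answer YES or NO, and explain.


Checking each pair (does one codeword prefix another?):
  A='00' vs D='010': no prefix
  A='00' vs B='011': no prefix
  A='00' vs C='10': no prefix
  A='00' vs H='11': no prefix
  D='010' vs A='00': no prefix
  D='010' vs B='011': no prefix
  D='010' vs C='10': no prefix
  D='010' vs H='11': no prefix
  B='011' vs A='00': no prefix
  B='011' vs D='010': no prefix
  B='011' vs C='10': no prefix
  B='011' vs H='11': no prefix
  C='10' vs A='00': no prefix
  C='10' vs D='010': no prefix
  C='10' vs B='011': no prefix
  C='10' vs H='11': no prefix
  H='11' vs A='00': no prefix
  H='11' vs D='010': no prefix
  H='11' vs B='011': no prefix
  H='11' vs C='10': no prefix
No violation found over all pairs.

YES -- this is a valid prefix code. No codeword is a prefix of any other codeword.


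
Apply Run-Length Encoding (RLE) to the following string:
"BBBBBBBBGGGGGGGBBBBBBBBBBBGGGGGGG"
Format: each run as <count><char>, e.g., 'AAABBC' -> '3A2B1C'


Scanning runs left to right:
  i=0: run of 'B' x 8 -> '8B'
  i=8: run of 'G' x 7 -> '7G'
  i=15: run of 'B' x 11 -> '11B'
  i=26: run of 'G' x 7 -> '7G'

RLE = 8B7G11B7G


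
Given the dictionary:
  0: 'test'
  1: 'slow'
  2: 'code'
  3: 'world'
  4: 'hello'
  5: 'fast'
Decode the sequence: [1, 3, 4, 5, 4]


Look up each index in the dictionary:
  1 -> 'slow'
  3 -> 'world'
  4 -> 'hello'
  5 -> 'fast'
  4 -> 'hello'

Decoded: "slow world hello fast hello"


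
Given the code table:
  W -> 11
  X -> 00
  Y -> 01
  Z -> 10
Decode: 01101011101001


Decoding:
01 -> Y
10 -> Z
10 -> Z
11 -> W
10 -> Z
10 -> Z
01 -> Y


Result: YZZWZZY


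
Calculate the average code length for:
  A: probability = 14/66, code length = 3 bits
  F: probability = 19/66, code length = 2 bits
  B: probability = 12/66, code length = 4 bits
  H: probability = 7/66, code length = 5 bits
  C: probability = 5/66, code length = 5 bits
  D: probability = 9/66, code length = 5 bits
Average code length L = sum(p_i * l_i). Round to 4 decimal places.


Weighted contributions p_i * l_i:
  A: (14/66) * 3 = 42/66
  F: (19/66) * 2 = 38/66
  B: (12/66) * 4 = 48/66
  H: (7/66) * 5 = 35/66
  C: (5/66) * 5 = 25/66
  D: (9/66) * 5 = 45/66
Sum = (42 + 38 + 48 + 35 + 25 + 45)/66 = 233/66

L = 233/66 = 3.5303 bits/symbol


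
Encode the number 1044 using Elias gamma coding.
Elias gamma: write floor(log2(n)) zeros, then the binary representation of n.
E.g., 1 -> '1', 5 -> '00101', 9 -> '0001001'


num_bits = floor(log2(1044)) + 1 = 11
leading_zeros = num_bits - 1 = 10
binary(1044) = 10000010100

Elias gamma(1044) = '0000000000' + '10000010100' = 000000000010000010100 (21 bits)


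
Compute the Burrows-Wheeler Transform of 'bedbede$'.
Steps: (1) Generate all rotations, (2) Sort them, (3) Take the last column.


Rotations (sorted):
  0: $bedbede -> last char: e
  1: bedbede$ -> last char: $
  2: bede$bed -> last char: d
  3: dbede$be -> last char: e
  4: de$bedbe -> last char: e
  5: e$bedbed -> last char: d
  6: edbede$b -> last char: b
  7: ede$bedb -> last char: b


BWT = e$deedbb


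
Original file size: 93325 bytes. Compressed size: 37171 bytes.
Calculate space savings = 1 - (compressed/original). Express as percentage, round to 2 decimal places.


ratio = compressed/original = 37171/93325 = 0.398296
savings = 1 - ratio = 1 - 0.398296 = 0.601704
as a percentage: 0.601704 * 100 = 60.17%

Space savings = 1 - 37171/93325 = 60.17%


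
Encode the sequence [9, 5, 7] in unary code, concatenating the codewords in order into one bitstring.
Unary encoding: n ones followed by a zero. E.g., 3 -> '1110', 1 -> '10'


Encode each number as n ones followed by a terminating 0:
  9 -> 1111111110 (10 bits)
  5 -> 111110 (6 bits)
  7 -> 11111110 (8 bits)
Total length = 10 + 6 + 8 = 24 bits.

Unary([9, 5, 7]) = 111111111011111011111110 (24 bits)


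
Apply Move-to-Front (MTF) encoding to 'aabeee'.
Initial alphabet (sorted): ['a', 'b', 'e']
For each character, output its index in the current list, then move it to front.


MTF encoding:
'a': index 0 in ['a', 'b', 'e'] -> ['a', 'b', 'e']
'a': index 0 in ['a', 'b', 'e'] -> ['a', 'b', 'e']
'b': index 1 in ['a', 'b', 'e'] -> ['b', 'a', 'e']
'e': index 2 in ['b', 'a', 'e'] -> ['e', 'b', 'a']
'e': index 0 in ['e', 'b', 'a'] -> ['e', 'b', 'a']
'e': index 0 in ['e', 'b', 'a'] -> ['e', 'b', 'a']


Output: [0, 0, 1, 2, 0, 0]


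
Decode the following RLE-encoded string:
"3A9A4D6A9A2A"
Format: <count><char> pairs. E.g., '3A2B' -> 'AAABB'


Expanding each <count><char> pair:
  3A -> 'AAA'
  9A -> 'AAAAAAAAA'
  4D -> 'DDDD'
  6A -> 'AAAAAA'
  9A -> 'AAAAAAAAA'
  2A -> 'AA'

Decoded = AAAAAAAAAAAADDDDAAAAAAAAAAAAAAAAA


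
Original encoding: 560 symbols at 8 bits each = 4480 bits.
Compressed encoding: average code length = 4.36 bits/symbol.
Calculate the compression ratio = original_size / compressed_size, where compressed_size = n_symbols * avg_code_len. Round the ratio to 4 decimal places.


original_size = n_symbols * orig_bits = 560 * 8 = 4480 bits
compressed_size = n_symbols * avg_code_len = 560 * 4.36 = 2441.6 bits
ratio = original_size / compressed_size = 4480 / 2441.6 = 1.8349

Compression ratio = 1.8349


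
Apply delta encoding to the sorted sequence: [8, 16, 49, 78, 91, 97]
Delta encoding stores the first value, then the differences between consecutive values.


First value: 8
Deltas:
  16 - 8 = 8
  49 - 16 = 33
  78 - 49 = 29
  91 - 78 = 13
  97 - 91 = 6


Delta encoded: [8, 8, 33, 29, 13, 6]


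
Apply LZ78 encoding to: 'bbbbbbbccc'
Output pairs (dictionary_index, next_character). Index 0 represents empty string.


LZ78 encoding steps:
Dictionary: {0: ''}
Step 1: w='' (idx 0), next='b' -> output (0, 'b'), add 'b' as idx 1
Step 2: w='b' (idx 1), next='b' -> output (1, 'b'), add 'bb' as idx 2
Step 3: w='bb' (idx 2), next='b' -> output (2, 'b'), add 'bbb' as idx 3
Step 4: w='b' (idx 1), next='c' -> output (1, 'c'), add 'bc' as idx 4
Step 5: w='' (idx 0), next='c' -> output (0, 'c'), add 'c' as idx 5
Step 6: w='c' (idx 5), end of input -> output (5, '')


Encoded: [(0, 'b'), (1, 'b'), (2, 'b'), (1, 'c'), (0, 'c'), (5, '')]


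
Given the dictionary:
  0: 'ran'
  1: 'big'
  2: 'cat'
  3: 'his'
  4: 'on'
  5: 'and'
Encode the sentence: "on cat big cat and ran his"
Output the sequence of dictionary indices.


Look up each word in the dictionary:
  'on' -> 4
  'cat' -> 2
  'big' -> 1
  'cat' -> 2
  'and' -> 5
  'ran' -> 0
  'his' -> 3

Encoded: [4, 2, 1, 2, 5, 0, 3]


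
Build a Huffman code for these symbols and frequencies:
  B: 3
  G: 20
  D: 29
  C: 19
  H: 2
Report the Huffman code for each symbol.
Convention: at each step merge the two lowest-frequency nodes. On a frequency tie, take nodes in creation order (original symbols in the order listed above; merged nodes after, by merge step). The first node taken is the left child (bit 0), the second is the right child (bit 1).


Huffman tree construction:
Step 1: Merge H(2) + B(3) = 5
Step 2: Merge (H+B)(5) + C(19) = 24
Step 3: Merge G(20) + ((H+B)+C)(24) = 44
Step 4: Merge D(29) + (G+((H+B)+C))(44) = 73
Read each symbol's code off the tree from the root (left child = 0, right child = 1).

Codes:
  B: 1101 (length 4)
  G: 10 (length 2)
  D: 0 (length 1)
  C: 111 (length 3)
  H: 1100 (length 4)
Average code length: 146/73 = 2.0000 bits/symbol


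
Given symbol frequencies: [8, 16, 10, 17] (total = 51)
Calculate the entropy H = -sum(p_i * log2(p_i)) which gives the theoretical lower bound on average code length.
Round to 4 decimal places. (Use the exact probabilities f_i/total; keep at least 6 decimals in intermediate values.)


Per-symbol terms -p_i * log2(p_i) with p_i = f_i/51:
  p = 8/51 = 0.156863: log2(p) = -2.672425, -p*log2(p) = 0.419204
  p = 16/51 = 0.313725: log2(p) = -1.672425, -p*log2(p) = 0.524682
  p = 10/51 = 0.196078: log2(p) = -2.350497, -p*log2(p) = 0.460882
  p = 17/51 = 0.333333: log2(p) = -1.584963, -p*log2(p) = 0.528321
H = 0.419204 + 0.524682 + 0.460882 + 0.528321 = 1.933089

H = 1.9331 bits/symbol


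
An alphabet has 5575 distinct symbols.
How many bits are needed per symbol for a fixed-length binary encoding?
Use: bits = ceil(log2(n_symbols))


log2(5575) = 12.4448
Bracket: 2^12 = 4096 < 5575 <= 2^13 = 8192
So ceil(log2(5575)) = 13

bits = ceil(log2(5575)) = ceil(12.4448) = 13 bits


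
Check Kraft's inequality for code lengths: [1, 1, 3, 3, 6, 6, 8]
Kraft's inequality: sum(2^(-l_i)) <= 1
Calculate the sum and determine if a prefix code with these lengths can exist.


Sum = 2^(-1) + 2^(-1) + 2^(-3) + 2^(-3) + 2^(-6) + 2^(-6) + 2^(-8)
    = 0.5 + 0.5 + 0.125 + 0.125 + 0.015625 + 0.015625 + 0.00390625
    = 329/256 = 1.28515625
Since 1.28515625 > 1, Kraft's inequality is NOT satisfied.
A prefix code with these lengths CANNOT exist.

Kraft sum = 1.28515625. Not satisfied.


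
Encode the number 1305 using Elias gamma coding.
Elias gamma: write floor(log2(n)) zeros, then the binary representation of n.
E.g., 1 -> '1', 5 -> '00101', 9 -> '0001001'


num_bits = floor(log2(1305)) + 1 = 11
leading_zeros = num_bits - 1 = 10
binary(1305) = 10100011001

Elias gamma(1305) = '0000000000' + '10100011001' = 000000000010100011001 (21 bits)


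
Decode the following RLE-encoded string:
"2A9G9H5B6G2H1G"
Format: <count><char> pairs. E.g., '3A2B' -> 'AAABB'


Expanding each <count><char> pair:
  2A -> 'AA'
  9G -> 'GGGGGGGGG'
  9H -> 'HHHHHHHHH'
  5B -> 'BBBBB'
  6G -> 'GGGGGG'
  2H -> 'HH'
  1G -> 'G'

Decoded = AAGGGGGGGGGHHHHHHHHHBBBBBGGGGGGHHG


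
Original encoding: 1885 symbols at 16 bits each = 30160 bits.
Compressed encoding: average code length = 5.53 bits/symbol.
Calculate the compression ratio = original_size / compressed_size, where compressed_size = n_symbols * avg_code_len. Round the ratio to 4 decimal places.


original_size = n_symbols * orig_bits = 1885 * 16 = 30160 bits
compressed_size = n_symbols * avg_code_len = 1885 * 5.53 = 10424.05 bits
ratio = original_size / compressed_size = 30160 / 10424.05 = 2.8933

Compression ratio = 2.8933


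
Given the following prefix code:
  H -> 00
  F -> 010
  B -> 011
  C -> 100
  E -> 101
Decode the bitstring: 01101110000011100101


Decoding step by step:
Bits 011 -> B
Bits 011 -> B
Bits 100 -> C
Bits 00 -> H
Bits 011 -> B
Bits 100 -> C
Bits 101 -> E


Decoded message: BBCHBCE


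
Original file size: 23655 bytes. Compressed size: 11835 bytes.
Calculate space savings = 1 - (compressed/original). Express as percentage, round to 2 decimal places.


ratio = compressed/original = 11835/23655 = 0.500317
savings = 1 - ratio = 1 - 0.500317 = 0.499683
as a percentage: 0.499683 * 100 = 49.97%

Space savings = 1 - 11835/23655 = 49.97%


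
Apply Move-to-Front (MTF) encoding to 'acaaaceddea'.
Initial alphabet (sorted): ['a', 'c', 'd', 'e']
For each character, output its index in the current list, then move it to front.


MTF encoding:
'a': index 0 in ['a', 'c', 'd', 'e'] -> ['a', 'c', 'd', 'e']
'c': index 1 in ['a', 'c', 'd', 'e'] -> ['c', 'a', 'd', 'e']
'a': index 1 in ['c', 'a', 'd', 'e'] -> ['a', 'c', 'd', 'e']
'a': index 0 in ['a', 'c', 'd', 'e'] -> ['a', 'c', 'd', 'e']
'a': index 0 in ['a', 'c', 'd', 'e'] -> ['a', 'c', 'd', 'e']
'c': index 1 in ['a', 'c', 'd', 'e'] -> ['c', 'a', 'd', 'e']
'e': index 3 in ['c', 'a', 'd', 'e'] -> ['e', 'c', 'a', 'd']
'd': index 3 in ['e', 'c', 'a', 'd'] -> ['d', 'e', 'c', 'a']
'd': index 0 in ['d', 'e', 'c', 'a'] -> ['d', 'e', 'c', 'a']
'e': index 1 in ['d', 'e', 'c', 'a'] -> ['e', 'd', 'c', 'a']
'a': index 3 in ['e', 'd', 'c', 'a'] -> ['a', 'e', 'd', 'c']


Output: [0, 1, 1, 0, 0, 1, 3, 3, 0, 1, 3]


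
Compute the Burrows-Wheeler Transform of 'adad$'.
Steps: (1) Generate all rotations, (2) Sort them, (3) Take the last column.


Rotations (sorted):
  0: $adad -> last char: d
  1: ad$ad -> last char: d
  2: adad$ -> last char: $
  3: d$ada -> last char: a
  4: dad$a -> last char: a


BWT = dd$aa


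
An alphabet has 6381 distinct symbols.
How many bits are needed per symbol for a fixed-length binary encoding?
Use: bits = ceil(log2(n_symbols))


log2(6381) = 12.6396
Bracket: 2^12 = 4096 < 6381 <= 2^13 = 8192
So ceil(log2(6381)) = 13

bits = ceil(log2(6381)) = ceil(12.6396) = 13 bits


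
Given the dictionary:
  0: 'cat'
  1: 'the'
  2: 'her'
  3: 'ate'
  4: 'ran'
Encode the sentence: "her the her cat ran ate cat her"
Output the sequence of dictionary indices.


Look up each word in the dictionary:
  'her' -> 2
  'the' -> 1
  'her' -> 2
  'cat' -> 0
  'ran' -> 4
  'ate' -> 3
  'cat' -> 0
  'her' -> 2

Encoded: [2, 1, 2, 0, 4, 3, 0, 2]


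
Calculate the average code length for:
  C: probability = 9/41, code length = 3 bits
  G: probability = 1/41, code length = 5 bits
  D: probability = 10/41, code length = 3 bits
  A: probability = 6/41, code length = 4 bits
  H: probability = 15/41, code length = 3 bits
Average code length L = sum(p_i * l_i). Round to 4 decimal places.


Weighted contributions p_i * l_i:
  C: (9/41) * 3 = 27/41
  G: (1/41) * 5 = 5/41
  D: (10/41) * 3 = 30/41
  A: (6/41) * 4 = 24/41
  H: (15/41) * 3 = 45/41
Sum = (27 + 5 + 30 + 24 + 45)/41 = 131/41

L = 131/41 = 3.1951 bits/symbol


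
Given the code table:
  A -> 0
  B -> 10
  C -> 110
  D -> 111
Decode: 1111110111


Decoding:
111 -> D
111 -> D
0 -> A
111 -> D


Result: DDAD


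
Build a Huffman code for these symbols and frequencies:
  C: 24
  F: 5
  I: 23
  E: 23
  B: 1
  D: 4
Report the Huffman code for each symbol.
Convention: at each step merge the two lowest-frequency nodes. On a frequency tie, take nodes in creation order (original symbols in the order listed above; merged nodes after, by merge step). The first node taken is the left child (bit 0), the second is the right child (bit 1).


Huffman tree construction:
Step 1: Merge B(1) + D(4) = 5
Step 2: Merge F(5) + (B+D)(5) = 10
Step 3: Merge (F+(B+D))(10) + I(23) = 33
Step 4: Merge E(23) + C(24) = 47
Step 5: Merge ((F+(B+D))+I)(33) + (E+C)(47) = 80
Read each symbol's code off the tree from the root (left child = 0, right child = 1).

Codes:
  C: 11 (length 2)
  F: 000 (length 3)
  I: 01 (length 2)
  E: 10 (length 2)
  B: 0010 (length 4)
  D: 0011 (length 4)
Average code length: 175/80 = 2.1875 bits/symbol


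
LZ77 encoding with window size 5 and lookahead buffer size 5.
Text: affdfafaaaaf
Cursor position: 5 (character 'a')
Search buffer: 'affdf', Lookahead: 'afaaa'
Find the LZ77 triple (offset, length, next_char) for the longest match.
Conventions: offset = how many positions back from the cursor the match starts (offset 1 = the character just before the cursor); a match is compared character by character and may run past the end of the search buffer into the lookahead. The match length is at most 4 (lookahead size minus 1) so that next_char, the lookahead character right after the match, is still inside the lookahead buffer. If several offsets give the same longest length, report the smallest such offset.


Try each offset into the search buffer:
  offset=1 (pos 4, char 'f'): match length 0
  offset=2 (pos 3, char 'd'): match length 0
  offset=3 (pos 2, char 'f'): match length 0
  offset=4 (pos 1, char 'f'): match length 0
  offset=5 (pos 0, char 'a'): match length 2
Longest match has length 2 at offset 5.
next_char = character at position 5 + 2 = 7 -> 'a'

Best match: offset=5, length=2 (matching 'af' starting at position 0)
LZ77 triple: (5, 2, 'a')


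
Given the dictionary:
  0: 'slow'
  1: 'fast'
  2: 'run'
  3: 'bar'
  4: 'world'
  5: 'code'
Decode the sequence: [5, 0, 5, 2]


Look up each index in the dictionary:
  5 -> 'code'
  0 -> 'slow'
  5 -> 'code'
  2 -> 'run'

Decoded: "code slow code run"


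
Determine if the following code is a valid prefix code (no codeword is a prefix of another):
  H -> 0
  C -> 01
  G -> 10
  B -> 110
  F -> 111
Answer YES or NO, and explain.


Checking each pair (does one codeword prefix another?):
  H='0' vs C='01': prefix -- VIOLATION

NO -- this is NOT a valid prefix code. H (0) is a prefix of C (01).


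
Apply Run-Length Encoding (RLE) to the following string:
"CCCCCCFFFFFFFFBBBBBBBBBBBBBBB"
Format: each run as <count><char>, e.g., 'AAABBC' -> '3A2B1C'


Scanning runs left to right:
  i=0: run of 'C' x 6 -> '6C'
  i=6: run of 'F' x 8 -> '8F'
  i=14: run of 'B' x 15 -> '15B'

RLE = 6C8F15B


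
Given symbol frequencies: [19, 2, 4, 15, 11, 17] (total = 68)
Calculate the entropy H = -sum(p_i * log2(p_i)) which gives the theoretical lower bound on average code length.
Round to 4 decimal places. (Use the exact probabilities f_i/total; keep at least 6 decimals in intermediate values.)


Per-symbol terms -p_i * log2(p_i) with p_i = f_i/68:
  p = 19/68 = 0.279412: log2(p) = -1.839535, -p*log2(p) = 0.513988
  p = 2/68 = 0.029412: log2(p) = -5.087463, -p*log2(p) = 0.149631
  p = 4/68 = 0.058824: log2(p) = -4.087463, -p*log2(p) = 0.240439
  p = 15/68 = 0.220588: log2(p) = -2.180572, -p*log2(p) = 0.481009
  p = 11/68 = 0.161765: log2(p) = -2.628031, -p*log2(p) = 0.425123
  p = 17/68 = 0.250000: log2(p) = -2.000000, -p*log2(p) = 0.500000
H = 0.513988 + 0.149631 + 0.240439 + 0.481009 + 0.425123 + 0.500000 = 2.310190

H = 2.3102 bits/symbol


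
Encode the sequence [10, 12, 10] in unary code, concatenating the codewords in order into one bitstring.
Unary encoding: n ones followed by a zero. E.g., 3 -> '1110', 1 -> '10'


Encode each number as n ones followed by a terminating 0:
  10 -> 11111111110 (11 bits)
  12 -> 1111111111110 (13 bits)
  10 -> 11111111110 (11 bits)
Total length = 11 + 13 + 11 = 35 bits.

Unary([10, 12, 10]) = 11111111110111111111111011111111110 (35 bits)


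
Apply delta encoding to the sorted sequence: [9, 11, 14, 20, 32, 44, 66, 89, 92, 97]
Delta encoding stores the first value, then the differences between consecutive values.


First value: 9
Deltas:
  11 - 9 = 2
  14 - 11 = 3
  20 - 14 = 6
  32 - 20 = 12
  44 - 32 = 12
  66 - 44 = 22
  89 - 66 = 23
  92 - 89 = 3
  97 - 92 = 5


Delta encoded: [9, 2, 3, 6, 12, 12, 22, 23, 3, 5]


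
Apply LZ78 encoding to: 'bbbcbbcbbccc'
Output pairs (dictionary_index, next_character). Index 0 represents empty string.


LZ78 encoding steps:
Dictionary: {0: ''}
Step 1: w='' (idx 0), next='b' -> output (0, 'b'), add 'b' as idx 1
Step 2: w='b' (idx 1), next='b' -> output (1, 'b'), add 'bb' as idx 2
Step 3: w='' (idx 0), next='c' -> output (0, 'c'), add 'c' as idx 3
Step 4: w='bb' (idx 2), next='c' -> output (2, 'c'), add 'bbc' as idx 4
Step 5: w='bbc' (idx 4), next='c' -> output (4, 'c'), add 'bbcc' as idx 5
Step 6: w='c' (idx 3), end of input -> output (3, '')


Encoded: [(0, 'b'), (1, 'b'), (0, 'c'), (2, 'c'), (4, 'c'), (3, '')]


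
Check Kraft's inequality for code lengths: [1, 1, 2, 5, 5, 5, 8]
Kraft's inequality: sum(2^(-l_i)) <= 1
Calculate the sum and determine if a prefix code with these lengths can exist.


Sum = 2^(-1) + 2^(-1) + 2^(-2) + 2^(-5) + 2^(-5) + 2^(-5) + 2^(-8)
    = 0.5 + 0.5 + 0.25 + 0.03125 + 0.03125 + 0.03125 + 0.00390625
    = 345/256 = 1.34765625
Since 1.34765625 > 1, Kraft's inequality is NOT satisfied.
A prefix code with these lengths CANNOT exist.

Kraft sum = 1.34765625. Not satisfied.


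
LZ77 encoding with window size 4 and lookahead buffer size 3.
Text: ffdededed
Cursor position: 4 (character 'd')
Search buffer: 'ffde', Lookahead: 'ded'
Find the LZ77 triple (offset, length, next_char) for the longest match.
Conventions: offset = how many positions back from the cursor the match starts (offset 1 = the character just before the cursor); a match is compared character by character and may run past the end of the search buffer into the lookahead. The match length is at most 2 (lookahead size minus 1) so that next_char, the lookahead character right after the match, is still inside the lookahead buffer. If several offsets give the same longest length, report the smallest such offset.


Try each offset into the search buffer:
  offset=1 (pos 3, char 'e'): match length 0
  offset=2 (pos 2, char 'd'): match length 2
  offset=3 (pos 1, char 'f'): match length 0
  offset=4 (pos 0, char 'f'): match length 0
Longest match has length 2 at offset 2.
next_char = character at position 4 + 2 = 6 -> 'd'

Best match: offset=2, length=2 (matching 'de' starting at position 2)
LZ77 triple: (2, 2, 'd')


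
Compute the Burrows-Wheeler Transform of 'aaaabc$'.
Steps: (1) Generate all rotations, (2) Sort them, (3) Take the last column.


Rotations (sorted):
  0: $aaaabc -> last char: c
  1: aaaabc$ -> last char: $
  2: aaabc$a -> last char: a
  3: aabc$aa -> last char: a
  4: abc$aaa -> last char: a
  5: bc$aaaa -> last char: a
  6: c$aaaab -> last char: b


BWT = c$aaaab


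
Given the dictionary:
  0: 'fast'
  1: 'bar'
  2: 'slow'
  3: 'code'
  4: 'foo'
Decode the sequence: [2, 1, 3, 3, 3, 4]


Look up each index in the dictionary:
  2 -> 'slow'
  1 -> 'bar'
  3 -> 'code'
  3 -> 'code'
  3 -> 'code'
  4 -> 'foo'

Decoded: "slow bar code code code foo"


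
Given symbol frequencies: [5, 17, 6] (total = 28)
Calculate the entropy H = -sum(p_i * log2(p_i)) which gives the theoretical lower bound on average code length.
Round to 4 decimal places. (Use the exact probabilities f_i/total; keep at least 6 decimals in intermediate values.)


Per-symbol terms -p_i * log2(p_i) with p_i = f_i/28:
  p = 5/28 = 0.178571: log2(p) = -2.485427, -p*log2(p) = 0.443826
  p = 17/28 = 0.607143: log2(p) = -0.719892, -p*log2(p) = 0.437077
  p = 6/28 = 0.214286: log2(p) = -2.222392, -p*log2(p) = 0.476227
H = 0.443826 + 0.437077 + 0.476227 = 1.357130

H = 1.3571 bits/symbol


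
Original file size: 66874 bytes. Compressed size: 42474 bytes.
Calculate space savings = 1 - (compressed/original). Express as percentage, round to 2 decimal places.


ratio = compressed/original = 42474/66874 = 0.635135
savings = 1 - ratio = 1 - 0.635135 = 0.364865
as a percentage: 0.364865 * 100 = 36.49%

Space savings = 1 - 42474/66874 = 36.49%


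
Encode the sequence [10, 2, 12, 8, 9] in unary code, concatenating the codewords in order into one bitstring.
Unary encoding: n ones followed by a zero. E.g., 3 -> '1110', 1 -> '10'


Encode each number as n ones followed by a terminating 0:
  10 -> 11111111110 (11 bits)
  2 -> 110 (3 bits)
  12 -> 1111111111110 (13 bits)
  8 -> 111111110 (9 bits)
  9 -> 1111111110 (10 bits)
Total length = 11 + 3 + 13 + 9 + 10 = 46 bits.

Unary([10, 2, 12, 8, 9]) = 1111111111011011111111111101111111101111111110 (46 bits)


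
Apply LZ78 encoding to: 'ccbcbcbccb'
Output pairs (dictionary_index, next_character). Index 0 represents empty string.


LZ78 encoding steps:
Dictionary: {0: ''}
Step 1: w='' (idx 0), next='c' -> output (0, 'c'), add 'c' as idx 1
Step 2: w='c' (idx 1), next='b' -> output (1, 'b'), add 'cb' as idx 2
Step 3: w='cb' (idx 2), next='c' -> output (2, 'c'), add 'cbc' as idx 3
Step 4: w='' (idx 0), next='b' -> output (0, 'b'), add 'b' as idx 4
Step 5: w='c' (idx 1), next='c' -> output (1, 'c'), add 'cc' as idx 5
Step 6: w='b' (idx 4), end of input -> output (4, '')


Encoded: [(0, 'c'), (1, 'b'), (2, 'c'), (0, 'b'), (1, 'c'), (4, '')]


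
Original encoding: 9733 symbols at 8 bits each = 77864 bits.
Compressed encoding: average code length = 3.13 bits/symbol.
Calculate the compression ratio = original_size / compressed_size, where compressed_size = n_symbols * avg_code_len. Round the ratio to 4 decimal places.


original_size = n_symbols * orig_bits = 9733 * 8 = 77864 bits
compressed_size = n_symbols * avg_code_len = 9733 * 3.13 = 30464.29 bits
ratio = original_size / compressed_size = 77864 / 30464.29 = 2.5559

Compression ratio = 2.5559


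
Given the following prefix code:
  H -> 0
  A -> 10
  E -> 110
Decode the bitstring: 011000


Decoding step by step:
Bits 0 -> H
Bits 110 -> E
Bits 0 -> H
Bits 0 -> H


Decoded message: HEHH


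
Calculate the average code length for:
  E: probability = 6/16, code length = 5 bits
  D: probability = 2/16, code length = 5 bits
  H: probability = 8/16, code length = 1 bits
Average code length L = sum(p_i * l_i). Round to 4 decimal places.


Weighted contributions p_i * l_i:
  E: (6/16) * 5 = 30/16
  D: (2/16) * 5 = 10/16
  H: (8/16) * 1 = 8/16
Sum = (30 + 10 + 8)/16 = 48/16

L = 48/16 = 3.0000 bits/symbol


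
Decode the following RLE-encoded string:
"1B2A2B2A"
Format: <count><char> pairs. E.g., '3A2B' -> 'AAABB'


Expanding each <count><char> pair:
  1B -> 'B'
  2A -> 'AA'
  2B -> 'BB'
  2A -> 'AA'

Decoded = BAABBAA


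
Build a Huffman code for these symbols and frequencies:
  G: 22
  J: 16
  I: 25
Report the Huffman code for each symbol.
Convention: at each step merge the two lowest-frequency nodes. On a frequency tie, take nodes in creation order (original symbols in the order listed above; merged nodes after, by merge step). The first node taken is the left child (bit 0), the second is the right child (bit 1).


Huffman tree construction:
Step 1: Merge J(16) + G(22) = 38
Step 2: Merge I(25) + (J+G)(38) = 63
Read each symbol's code off the tree from the root (left child = 0, right child = 1).

Codes:
  G: 11 (length 2)
  J: 10 (length 2)
  I: 0 (length 1)
Average code length: 101/63 = 1.6032 bits/symbol


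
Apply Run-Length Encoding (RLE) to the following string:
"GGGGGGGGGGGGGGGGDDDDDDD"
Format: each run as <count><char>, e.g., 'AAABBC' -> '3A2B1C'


Scanning runs left to right:
  i=0: run of 'G' x 16 -> '16G'
  i=16: run of 'D' x 7 -> '7D'

RLE = 16G7D


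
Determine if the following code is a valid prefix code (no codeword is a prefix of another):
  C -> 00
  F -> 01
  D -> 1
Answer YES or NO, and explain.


Checking each pair (does one codeword prefix another?):
  C='00' vs F='01': no prefix
  C='00' vs D='1': no prefix
  F='01' vs C='00': no prefix
  F='01' vs D='1': no prefix
  D='1' vs C='00': no prefix
  D='1' vs F='01': no prefix
No violation found over all pairs.

YES -- this is a valid prefix code. No codeword is a prefix of any other codeword.


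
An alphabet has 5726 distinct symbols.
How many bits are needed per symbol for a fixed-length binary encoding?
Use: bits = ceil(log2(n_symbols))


log2(5726) = 12.4833
Bracket: 2^12 = 4096 < 5726 <= 2^13 = 8192
So ceil(log2(5726)) = 13

bits = ceil(log2(5726)) = ceil(12.4833) = 13 bits


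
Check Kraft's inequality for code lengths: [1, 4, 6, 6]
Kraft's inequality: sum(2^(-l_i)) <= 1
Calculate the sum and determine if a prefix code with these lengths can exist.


Sum = 2^(-1) + 2^(-4) + 2^(-6) + 2^(-6)
    = 0.5 + 0.0625 + 0.015625 + 0.015625
    = 38/64 = 0.59375
Since 0.59375 <= 1, Kraft's inequality IS satisfied.
A prefix code with these lengths CAN exist.

Kraft sum = 0.59375. Satisfied.


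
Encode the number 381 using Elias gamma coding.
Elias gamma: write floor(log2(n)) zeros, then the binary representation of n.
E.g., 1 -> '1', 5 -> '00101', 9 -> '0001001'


num_bits = floor(log2(381)) + 1 = 9
leading_zeros = num_bits - 1 = 8
binary(381) = 101111101

Elias gamma(381) = '00000000' + '101111101' = 00000000101111101 (17 bits)


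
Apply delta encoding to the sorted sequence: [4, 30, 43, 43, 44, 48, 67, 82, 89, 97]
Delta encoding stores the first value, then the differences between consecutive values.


First value: 4
Deltas:
  30 - 4 = 26
  43 - 30 = 13
  43 - 43 = 0
  44 - 43 = 1
  48 - 44 = 4
  67 - 48 = 19
  82 - 67 = 15
  89 - 82 = 7
  97 - 89 = 8


Delta encoded: [4, 26, 13, 0, 1, 4, 19, 15, 7, 8]


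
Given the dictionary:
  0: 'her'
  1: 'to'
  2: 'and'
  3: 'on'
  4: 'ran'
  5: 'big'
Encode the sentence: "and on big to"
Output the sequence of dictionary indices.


Look up each word in the dictionary:
  'and' -> 2
  'on' -> 3
  'big' -> 5
  'to' -> 1

Encoded: [2, 3, 5, 1]


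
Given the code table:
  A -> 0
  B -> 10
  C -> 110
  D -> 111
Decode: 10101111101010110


Decoding:
10 -> B
10 -> B
111 -> D
110 -> C
10 -> B
10 -> B
110 -> C


Result: BBDCBBC


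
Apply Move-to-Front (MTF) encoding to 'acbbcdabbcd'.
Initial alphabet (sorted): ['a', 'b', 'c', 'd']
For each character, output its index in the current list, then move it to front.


MTF encoding:
'a': index 0 in ['a', 'b', 'c', 'd'] -> ['a', 'b', 'c', 'd']
'c': index 2 in ['a', 'b', 'c', 'd'] -> ['c', 'a', 'b', 'd']
'b': index 2 in ['c', 'a', 'b', 'd'] -> ['b', 'c', 'a', 'd']
'b': index 0 in ['b', 'c', 'a', 'd'] -> ['b', 'c', 'a', 'd']
'c': index 1 in ['b', 'c', 'a', 'd'] -> ['c', 'b', 'a', 'd']
'd': index 3 in ['c', 'b', 'a', 'd'] -> ['d', 'c', 'b', 'a']
'a': index 3 in ['d', 'c', 'b', 'a'] -> ['a', 'd', 'c', 'b']
'b': index 3 in ['a', 'd', 'c', 'b'] -> ['b', 'a', 'd', 'c']
'b': index 0 in ['b', 'a', 'd', 'c'] -> ['b', 'a', 'd', 'c']
'c': index 3 in ['b', 'a', 'd', 'c'] -> ['c', 'b', 'a', 'd']
'd': index 3 in ['c', 'b', 'a', 'd'] -> ['d', 'c', 'b', 'a']


Output: [0, 2, 2, 0, 1, 3, 3, 3, 0, 3, 3]


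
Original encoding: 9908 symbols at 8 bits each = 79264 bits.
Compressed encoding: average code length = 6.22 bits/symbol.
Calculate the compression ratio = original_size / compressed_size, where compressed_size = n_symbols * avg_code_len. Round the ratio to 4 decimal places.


original_size = n_symbols * orig_bits = 9908 * 8 = 79264 bits
compressed_size = n_symbols * avg_code_len = 9908 * 6.22 = 61627.76 bits
ratio = original_size / compressed_size = 79264 / 61627.76 = 1.2862

Compression ratio = 1.2862


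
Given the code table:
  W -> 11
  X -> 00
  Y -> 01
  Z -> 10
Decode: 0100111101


Decoding:
01 -> Y
00 -> X
11 -> W
11 -> W
01 -> Y


Result: YXWWY


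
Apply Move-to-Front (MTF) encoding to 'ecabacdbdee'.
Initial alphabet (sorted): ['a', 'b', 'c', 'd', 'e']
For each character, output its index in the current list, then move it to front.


MTF encoding:
'e': index 4 in ['a', 'b', 'c', 'd', 'e'] -> ['e', 'a', 'b', 'c', 'd']
'c': index 3 in ['e', 'a', 'b', 'c', 'd'] -> ['c', 'e', 'a', 'b', 'd']
'a': index 2 in ['c', 'e', 'a', 'b', 'd'] -> ['a', 'c', 'e', 'b', 'd']
'b': index 3 in ['a', 'c', 'e', 'b', 'd'] -> ['b', 'a', 'c', 'e', 'd']
'a': index 1 in ['b', 'a', 'c', 'e', 'd'] -> ['a', 'b', 'c', 'e', 'd']
'c': index 2 in ['a', 'b', 'c', 'e', 'd'] -> ['c', 'a', 'b', 'e', 'd']
'd': index 4 in ['c', 'a', 'b', 'e', 'd'] -> ['d', 'c', 'a', 'b', 'e']
'b': index 3 in ['d', 'c', 'a', 'b', 'e'] -> ['b', 'd', 'c', 'a', 'e']
'd': index 1 in ['b', 'd', 'c', 'a', 'e'] -> ['d', 'b', 'c', 'a', 'e']
'e': index 4 in ['d', 'b', 'c', 'a', 'e'] -> ['e', 'd', 'b', 'c', 'a']
'e': index 0 in ['e', 'd', 'b', 'c', 'a'] -> ['e', 'd', 'b', 'c', 'a']


Output: [4, 3, 2, 3, 1, 2, 4, 3, 1, 4, 0]


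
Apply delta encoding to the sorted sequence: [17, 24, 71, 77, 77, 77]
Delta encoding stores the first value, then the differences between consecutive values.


First value: 17
Deltas:
  24 - 17 = 7
  71 - 24 = 47
  77 - 71 = 6
  77 - 77 = 0
  77 - 77 = 0


Delta encoded: [17, 7, 47, 6, 0, 0]


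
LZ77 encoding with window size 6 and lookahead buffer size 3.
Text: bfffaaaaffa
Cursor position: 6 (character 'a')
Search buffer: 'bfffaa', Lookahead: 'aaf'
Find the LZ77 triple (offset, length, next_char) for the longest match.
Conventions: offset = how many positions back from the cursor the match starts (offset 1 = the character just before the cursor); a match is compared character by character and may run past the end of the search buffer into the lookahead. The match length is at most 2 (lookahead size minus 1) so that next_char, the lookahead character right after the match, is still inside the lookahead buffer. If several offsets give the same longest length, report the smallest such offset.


Try each offset into the search buffer:
  offset=1 (pos 5, char 'a'): match length 2
  offset=2 (pos 4, char 'a'): match length 2
  offset=3 (pos 3, char 'f'): match length 0
  offset=4 (pos 2, char 'f'): match length 0
  offset=5 (pos 1, char 'f'): match length 0
  offset=6 (pos 0, char 'b'): match length 0
Longest match has length 2, found at offsets 1, 2; take the smallest, offset 1.
next_char = character at position 6 + 2 = 8 -> 'f'

Best match: offset=1, length=2 (matching 'aa' starting at position 5)
LZ77 triple: (1, 2, 'f')
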